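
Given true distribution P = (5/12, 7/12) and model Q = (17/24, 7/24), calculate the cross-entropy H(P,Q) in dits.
0.3746 dits

Cross-entropy: H(P,Q) = -Σ p(x) log q(x)

Alternatively: H(P,Q) = H(P) + D_KL(P||Q)
H(P) = 0.2950 dits
D_KL(P||Q) = 0.0796 dits

H(P,Q) = 0.2950 + 0.0796 = 0.3746 dits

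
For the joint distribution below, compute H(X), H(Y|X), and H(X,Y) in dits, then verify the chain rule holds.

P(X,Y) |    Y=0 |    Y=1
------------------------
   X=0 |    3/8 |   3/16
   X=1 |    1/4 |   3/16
H(X,Y) = 0.5829, H(X) = 0.2976, H(Y|X) = 0.2852 (all in dits)

Chain rule: H(X,Y) = H(X) + H(Y|X)

Left side — joint entropy directly:
H(X,Y) = -Σ p(x,y) log p(x,y) = 0.5829 dits

Right side — compute H(Y|X) from the conditional distributions:
P(X) = (9/16, 7/16), so H(X) = 0.2976 dits
H(Y|X) = Σ_x P(X=x) · H(Y|X=x):
  P(Y|X=0) = (2/3, 1/3), H(Y|X=0) = 0.2764, weight P(X=0) = 9/16
  P(Y|X=1) = (4/7, 3/7), H(Y|X=1) = 0.2966, weight P(X=1) = 7/16
H(Y|X) = 0.2852 dits

H(X) + H(Y|X) = 0.2976 + 0.2852 = 0.5829 dits

Both sides equal 0.5829 dits. ✓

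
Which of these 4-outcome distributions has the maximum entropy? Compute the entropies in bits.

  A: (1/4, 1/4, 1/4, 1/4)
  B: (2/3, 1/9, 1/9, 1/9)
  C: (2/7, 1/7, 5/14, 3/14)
A

For a discrete distribution over n outcomes, entropy is maximized by the uniform distribution.

Computing entropies:
H(A) = 2.0000 bits
H(B) = 1.4466 bits
H(C) = 1.9242 bits

The uniform distribution (where all probabilities equal 1/4) achieves the maximum entropy of log_2(4) = 2.0000 bits.

Distribution A has the highest entropy.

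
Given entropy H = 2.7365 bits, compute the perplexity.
6.6645

Perplexity is 2^H (or exp(H) for natural log).

H = 2.7365 bits
Perplexity = 2^2.7365 = 6.6645

Interpretation: The model's uncertainty is equivalent to choosing uniformly among 6.7 options.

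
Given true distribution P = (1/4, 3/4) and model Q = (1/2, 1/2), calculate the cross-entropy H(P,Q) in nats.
0.6931 nats

Cross-entropy: H(P,Q) = -Σ p(x) log q(x)

Alternatively: H(P,Q) = H(P) + D_KL(P||Q)
H(P) = 0.5623 nats
D_KL(P||Q) = 0.1308 nats

H(P,Q) = 0.5623 + 0.1308 = 0.6931 nats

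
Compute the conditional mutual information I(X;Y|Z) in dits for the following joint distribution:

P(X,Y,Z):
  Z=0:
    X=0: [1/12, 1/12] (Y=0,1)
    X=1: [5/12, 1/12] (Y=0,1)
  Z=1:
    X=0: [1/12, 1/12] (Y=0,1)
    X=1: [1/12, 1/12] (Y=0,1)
0.0148 dits

Conditional mutual information: I(X;Y|Z) = H(X|Z) + H(Y|Z) - H(X,Y|Z)

H(Z) = 0.2764
H(X,Z) = 0.5396 → H(X|Z) = 0.2632
H(Y,Z) = 0.5396 → H(Y|Z) = 0.2632
H(X,Y,Z) = 0.7879 → H(X,Y|Z) = 0.5115

I(X;Y|Z) = 0.2632 + 0.2632 - 0.5115 = 0.0148 dits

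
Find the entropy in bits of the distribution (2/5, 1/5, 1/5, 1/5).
1.9219 bits

Shannon entropy is H(X) = -Σ p(x) log p(x).

For P = (2/5, 1/5, 1/5, 1/5):
H = -2/5 × log_2(2/5) -1/5 × log_2(1/5) -1/5 × log_2(1/5) -1/5 × log_2(1/5)
H = 1.9219 bits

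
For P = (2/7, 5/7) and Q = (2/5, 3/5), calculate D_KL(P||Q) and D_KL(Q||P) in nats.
D_KL(P||Q) = 0.0284, D_KL(Q||P) = 0.0300

KL divergence is not symmetric: D_KL(P||Q) ≠ D_KL(Q||P) in general.

D_KL(P||Q) = 0.0284 nats
D_KL(Q||P) = 0.0300 nats

No, they are not equal!

This asymmetry is why KL divergence is not a true distance metric.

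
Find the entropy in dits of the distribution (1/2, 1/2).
0.3010 dits

Shannon entropy is H(X) = -Σ p(x) log p(x).

For P = (1/2, 1/2):
H = -1/2 × log_10(1/2) -1/2 × log_10(1/2)
H = 0.3010 dits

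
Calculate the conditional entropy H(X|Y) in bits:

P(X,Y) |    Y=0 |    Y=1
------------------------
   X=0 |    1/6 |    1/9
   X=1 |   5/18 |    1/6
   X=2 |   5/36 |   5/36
1.5384 bits

Using the chain rule: H(X|Y) = H(X,Y) - H(Y)

First, compute H(X,Y) = 2.5183 bits

Marginal P(Y) = (7/12, 5/12)
H(Y) = 0.9799 bits

H(X|Y) = H(X,Y) - H(Y) = 2.5183 - 0.9799 = 1.5384 bits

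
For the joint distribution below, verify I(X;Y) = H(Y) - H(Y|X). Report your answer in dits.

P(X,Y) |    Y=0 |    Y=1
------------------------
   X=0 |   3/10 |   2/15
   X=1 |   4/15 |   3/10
I(X;Y) = 0.0108 dits

Mutual information has multiple equivalent forms:
- I(X;Y) = H(X) - H(X|Y)
- I(X;Y) = H(Y) - H(Y|X)
- I(X;Y) = H(X) + H(Y) - H(X,Y)

Computing all quantities:
H(X) = 0.2972, H(Y) = 0.2972, H(X,Y) = 0.5835
H(X|Y) = 0.2863, H(Y|X) = 0.2863

Verification:
H(X) - H(X|Y) = 0.2972 - 0.2863 = 0.0108
H(Y) - H(Y|X) = 0.2972 - 0.2863 = 0.0108
H(X) + H(Y) - H(X,Y) = 0.2972 + 0.2972 - 0.5835 = 0.0108

All forms give I(X;Y) = 0.0108 dits. ✓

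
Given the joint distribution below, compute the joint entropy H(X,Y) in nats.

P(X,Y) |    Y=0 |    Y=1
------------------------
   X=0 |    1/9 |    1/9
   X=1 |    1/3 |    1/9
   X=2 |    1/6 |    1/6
1.6959 nats

Joint entropy is H(X,Y) = -Σ_{x,y} p(x,y) log p(x,y).

Summing over all non-zero entries:
H(X,Y) = -[1/9·log_e(1/9) + 1/9·log_e(1/9) + 1/3·log_e(1/3) + 1/9·log_e(1/9) + 1/6·log_e(1/6) + 1/6·log_e(1/6)]
H(X,Y) = 1.6959 nats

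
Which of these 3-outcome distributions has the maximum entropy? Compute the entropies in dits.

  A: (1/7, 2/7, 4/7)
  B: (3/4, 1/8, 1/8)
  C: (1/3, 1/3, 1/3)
C

For a discrete distribution over n outcomes, entropy is maximized by the uniform distribution.

Computing entropies:
H(A) = 0.4151 dits
H(B) = 0.3195 dits
H(C) = 0.4771 dits

The uniform distribution (where all probabilities equal 1/3) achieves the maximum entropy of log_10(3) = 0.4771 dits.

Distribution C has the highest entropy.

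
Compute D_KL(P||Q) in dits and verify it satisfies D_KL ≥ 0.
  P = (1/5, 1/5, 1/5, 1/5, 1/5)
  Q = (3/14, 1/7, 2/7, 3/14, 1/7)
0.0155 dits

KL divergence satisfies the Gibbs inequality: D_KL(P||Q) ≥ 0 for all distributions P, Q.

D_KL(P||Q) = Σ p(x) log(p(x)/q(x))
Term by term:
  x=0: 1/5 × log_10[(1/5)/(3/14)] = -0.0060
  x=1: 1/5 × log_10[(1/5)/(1/7)] = 0.0292
  x=2: 1/5 × log_10[(1/5)/(2/7)] = -0.0310
  x=3: 1/5 × log_10[(1/5)/(3/14)] = -0.0060
  x=4: 1/5 × log_10[(1/5)/(1/7)] = 0.0292
D_KL(P||Q) = 0.0155 dits

D_KL(P||Q) = 0.0155 ≥ 0 ✓

This non-negativity is a fundamental property: relative entropy cannot be negative because it measures how different Q is from P.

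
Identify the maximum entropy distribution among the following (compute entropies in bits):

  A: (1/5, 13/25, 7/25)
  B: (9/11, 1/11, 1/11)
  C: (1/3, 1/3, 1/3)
C

For a discrete distribution over n outcomes, entropy is maximized by the uniform distribution.

Computing entropies:
H(A) = 1.4692 bits
H(B) = 0.8659 bits
H(C) = 1.5850 bits

The uniform distribution (where all probabilities equal 1/3) achieves the maximum entropy of log_2(3) = 1.5850 bits.

Distribution C has the highest entropy.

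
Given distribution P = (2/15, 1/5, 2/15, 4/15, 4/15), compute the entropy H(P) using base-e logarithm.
1.5641 nats

Shannon entropy is H(X) = -Σ p(x) log p(x).

For P = (2/15, 1/5, 2/15, 4/15, 4/15):
H = -2/15 × log_e(2/15) -1/5 × log_e(1/5) -2/15 × log_e(2/15) -4/15 × log_e(4/15) -4/15 × log_e(4/15)
H = 1.5641 nats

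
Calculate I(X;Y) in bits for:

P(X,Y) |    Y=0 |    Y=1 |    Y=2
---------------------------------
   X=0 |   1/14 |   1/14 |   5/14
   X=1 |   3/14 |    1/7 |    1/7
0.1399 bits

Mutual information: I(X;Y) = H(X) + H(Y) - H(X,Y)

Marginals:
P(X) = (1/2, 1/2), H(X) = 1.0000 bits
P(Y) = (2/7, 3/14, 1/2), H(Y) = 1.4926 bits

Joint entropy: H(X,Y) = 2.3527 bits

I(X;Y) = 1.0000 + 1.4926 - 2.3527 = 0.1399 bits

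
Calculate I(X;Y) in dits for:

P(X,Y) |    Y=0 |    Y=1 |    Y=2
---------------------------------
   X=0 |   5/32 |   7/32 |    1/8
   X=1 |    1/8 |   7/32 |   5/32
0.0015 dits

Mutual information: I(X;Y) = H(X) + H(Y) - H(X,Y)

Marginals:
P(X) = (1/2, 1/2), H(X) = 0.3010 dits
P(Y) = (9/32, 7/16, 9/32), H(Y) = 0.4670 dits

Joint entropy: H(X,Y) = 0.7665 dits

I(X;Y) = 0.3010 + 0.4670 - 0.7665 = 0.0015 dits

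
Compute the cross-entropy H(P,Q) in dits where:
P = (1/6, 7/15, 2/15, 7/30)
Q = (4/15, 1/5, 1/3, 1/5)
0.6486 dits

Cross-entropy: H(P,Q) = -Σ p(x) log q(x)

Alternatively: H(P,Q) = H(P) + D_KL(P||Q)
H(P) = 0.5483 dits
D_KL(P||Q) = 0.1003 dits

H(P,Q) = 0.5483 + 0.1003 = 0.6486 dits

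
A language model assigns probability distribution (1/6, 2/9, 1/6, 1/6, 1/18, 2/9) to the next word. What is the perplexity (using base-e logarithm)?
5.6122

Perplexity is e^H (or exp(H) for natural log).

First, H = -Σ p log p = 1.7249 nats
Perplexity = e^1.7249 = 5.6122

Interpretation: The model's uncertainty is equivalent to choosing uniformly among 5.6 options.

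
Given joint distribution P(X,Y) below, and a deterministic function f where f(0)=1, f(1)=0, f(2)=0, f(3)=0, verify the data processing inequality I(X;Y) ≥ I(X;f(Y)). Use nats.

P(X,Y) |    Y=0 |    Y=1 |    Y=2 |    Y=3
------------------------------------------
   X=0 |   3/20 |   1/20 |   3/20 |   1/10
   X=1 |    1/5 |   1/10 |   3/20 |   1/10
I(X;Y) = 0.0071, I(X;f(Y)) = 0.0005, inequality holds: 0.0071 ≥ 0.0005

Data Processing Inequality: For any Markov chain X → Y → Z, we have I(X;Y) ≥ I(X;Z).

Here Z = f(Y) is a deterministic function of Y, forming X → Y → Z.

Original I(X;Y) = 0.0071 nats

After applying f:
P(X,Z) where Z=f(Y):
- P(X,Z=0) = P(X,Y=1) + P(X,Y=2) + P(X,Y=3)
- P(X,Z=1) = P(X,Y=0)

I(X;Z) = I(X;f(Y)) = 0.0005 nats

Verification: 0.0071 ≥ 0.0005 ✓

Information cannot be created by processing; the function f can only lose information about X.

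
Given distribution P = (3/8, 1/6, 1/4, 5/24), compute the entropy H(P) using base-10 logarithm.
0.5819 dits

Shannon entropy is H(X) = -Σ p(x) log p(x).

For P = (3/8, 1/6, 1/4, 5/24):
H = -3/8 × log_10(3/8) -1/6 × log_10(1/6) -1/4 × log_10(1/4) -5/24 × log_10(5/24)
H = 0.5819 dits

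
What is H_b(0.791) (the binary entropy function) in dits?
0.2226 dits

The binary entropy function is:
H(p) = -p log(p) - (1-p) log(1-p)

H(0.791) = -0.791 × log_10(0.791) - 0.209 × log_10(0.209)
H(0.791) = 0.2226 dits

Note: Binary entropy is maximized at p=0.5 (H=1 bit) and minimized at p=0 or p=1 (H=0).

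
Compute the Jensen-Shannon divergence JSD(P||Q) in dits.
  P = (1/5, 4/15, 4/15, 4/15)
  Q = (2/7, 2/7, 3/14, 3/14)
0.0030 dits

Jensen-Shannon divergence is:
JSD(P||Q) = 0.5 × D_KL(P||M) + 0.5 × D_KL(Q||M)
where M = 0.5 × (P + Q) is the mixture distribution.

M = 0.5 × (1/5, 4/15, 4/15, 4/15) + 0.5 × (2/7, 2/7, 3/14, 3/14) = (0.242857, 0.27619, 0.240476, 0.240476)

D_KL(P||M) = 0.0030 dits
D_KL(Q||M) = 0.0029 dits

JSD(P||Q) = 0.5 × 0.0030 + 0.5 × 0.0029 = 0.0030 dits

Unlike KL divergence, JSD is symmetric and bounded: 0 ≤ JSD ≤ log(2).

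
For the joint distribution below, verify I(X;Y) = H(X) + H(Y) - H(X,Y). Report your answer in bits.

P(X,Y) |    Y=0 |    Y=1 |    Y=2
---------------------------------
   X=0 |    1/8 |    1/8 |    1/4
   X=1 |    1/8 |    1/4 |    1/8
I(X;Y) = 0.0613 bits

Mutual information has multiple equivalent forms:
- I(X;Y) = H(X) - H(X|Y)
- I(X;Y) = H(Y) - H(Y|X)
- I(X;Y) = H(X) + H(Y) - H(X,Y)

Computing all quantities:
H(X) = 1.0000, H(Y) = 1.5613, H(X,Y) = 2.5000
H(X|Y) = 0.9387, H(Y|X) = 1.5000

Verification:
H(X) - H(X|Y) = 1.0000 - 0.9387 = 0.0613
H(Y) - H(Y|X) = 1.5613 - 1.5000 = 0.0613
H(X) + H(Y) - H(X,Y) = 1.0000 + 1.5613 - 2.5000 = 0.0613

All forms give I(X;Y) = 0.0613 bits. ✓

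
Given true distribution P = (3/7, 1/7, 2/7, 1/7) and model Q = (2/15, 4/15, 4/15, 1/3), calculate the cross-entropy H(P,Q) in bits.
2.2895 bits

Cross-entropy: H(P,Q) = -Σ p(x) log q(x)

Alternatively: H(P,Q) = H(P) + D_KL(P||Q)
H(P) = 1.8424 bits
D_KL(P||Q) = 0.4471 bits

H(P,Q) = 1.8424 + 0.4471 = 2.2895 bits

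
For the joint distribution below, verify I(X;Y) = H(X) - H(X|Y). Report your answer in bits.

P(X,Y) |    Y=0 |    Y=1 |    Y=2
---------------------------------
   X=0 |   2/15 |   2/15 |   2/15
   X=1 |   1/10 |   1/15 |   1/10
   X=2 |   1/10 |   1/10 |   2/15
I(X;Y) = 0.0062 bits

Mutual information has multiple equivalent forms:
- I(X;Y) = H(X) - H(X|Y)
- I(X;Y) = H(Y) - H(Y|X)
- I(X;Y) = H(X) + H(Y) - H(X,Y)

Computing all quantities:
H(X) = 1.5656, H(Y) = 1.5801, H(X,Y) = 3.1396
H(X|Y) = 1.5594, H(Y|X) = 1.5740

Verification:
H(X) - H(X|Y) = 1.5656 - 1.5594 = 0.0062
H(Y) - H(Y|X) = 1.5801 - 1.5740 = 0.0062
H(X) + H(Y) - H(X,Y) = 1.5656 + 1.5801 - 3.1396 = 0.0062

All forms give I(X;Y) = 0.0062 bits. ✓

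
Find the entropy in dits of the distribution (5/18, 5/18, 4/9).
0.4656 dits

Shannon entropy is H(X) = -Σ p(x) log p(x).

For P = (5/18, 5/18, 4/9):
H = -5/18 × log_10(5/18) -5/18 × log_10(5/18) -4/9 × log_10(4/9)
H = 0.4656 dits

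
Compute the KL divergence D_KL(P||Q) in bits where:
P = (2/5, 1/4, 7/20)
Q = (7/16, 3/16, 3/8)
0.0172 bits

KL divergence: D_KL(P||Q) = Σ p(x) log(p(x)/q(x))

Computing term by term:
  x=0: 2/5 × log_2[(2/5)/(7/16)] = 2/5 × -0.1293 = -0.0517
  x=1: 1/4 × log_2[(1/4)/(3/16)] = 1/4 × 0.4150 = 0.1038
  x=2: 7/20 × log_2[(7/20)/(3/8)] = 7/20 × -0.0995 = -0.0348

D_KL(P||Q) = 0.0172 bits

Note: KL divergence is always non-negative and equals 0 iff P = Q.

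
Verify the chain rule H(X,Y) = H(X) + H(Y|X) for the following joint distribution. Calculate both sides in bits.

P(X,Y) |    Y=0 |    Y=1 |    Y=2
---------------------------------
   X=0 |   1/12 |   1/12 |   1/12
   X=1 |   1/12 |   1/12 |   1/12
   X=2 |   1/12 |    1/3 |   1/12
H(X,Y) = 2.9183, H(X) = 1.5000, H(Y|X) = 1.4183 (all in bits)

Chain rule: H(X,Y) = H(X) + H(Y|X)

Left side — joint entropy directly:
H(X,Y) = -Σ p(x,y) log p(x,y) = 2.9183 bits

Right side — compute H(Y|X) from the conditional distributions:
P(X) = (1/4, 1/4, 1/2), so H(X) = 1.5000 bits
H(Y|X) = Σ_x P(X=x) · H(Y|X=x):
  P(Y|X=0) = (1/3, 1/3, 1/3), H(Y|X=0) = 1.5850, weight P(X=0) = 1/4
  P(Y|X=1) = (1/3, 1/3, 1/3), H(Y|X=1) = 1.5850, weight P(X=1) = 1/4
  P(Y|X=2) = (1/6, 2/3, 1/6), H(Y|X=2) = 1.2516, weight P(X=2) = 1/2
H(Y|X) = 1.4183 bits

H(X) + H(Y|X) = 1.5000 + 1.4183 = 2.9183 bits

Both sides equal 2.9183 bits. ✓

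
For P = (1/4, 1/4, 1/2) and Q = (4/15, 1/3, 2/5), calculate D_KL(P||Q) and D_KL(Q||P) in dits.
D_KL(P||Q) = 0.0102, D_KL(Q||P) = 0.0104

KL divergence is not symmetric: D_KL(P||Q) ≠ D_KL(Q||P) in general.

D_KL(P||Q) = 0.0102 dits
D_KL(Q||P) = 0.0104 dits

No, they are not equal!

This asymmetry is why KL divergence is not a true distance metric.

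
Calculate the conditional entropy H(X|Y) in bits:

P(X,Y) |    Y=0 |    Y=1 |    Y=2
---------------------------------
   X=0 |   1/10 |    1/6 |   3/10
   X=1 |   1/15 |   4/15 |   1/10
0.9029 bits

Using the chain rule: H(X|Y) = H(X,Y) - H(Y)

First, compute H(X,Y) = 2.3853 bits

Marginal P(Y) = (1/6, 13/30, 2/5)
H(Y) = 1.4824 bits

H(X|Y) = H(X,Y) - H(Y) = 2.3853 - 1.4824 = 0.9029 bits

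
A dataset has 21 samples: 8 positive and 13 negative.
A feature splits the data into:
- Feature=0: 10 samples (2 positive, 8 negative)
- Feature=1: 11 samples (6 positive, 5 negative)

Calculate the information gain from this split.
0.0943 bits

Information Gain = H(Y) - H(Y|Feature)

Before split:
P(positive) = 8/21 = 0.3810
H(Y) = 0.9587 bits

After split:
Feature=0: H = 0.7219 bits (weight = 10/21)
Feature=1: H = 0.9940 bits (weight = 11/21)
H(Y|Feature) = (10/21)×0.7219 + (11/21)×0.9940 = 0.8645 bits

Information Gain = 0.9587 - 0.8645 = 0.0943 bits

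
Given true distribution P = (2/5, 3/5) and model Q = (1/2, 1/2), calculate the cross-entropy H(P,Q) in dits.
0.3010 dits

Cross-entropy: H(P,Q) = -Σ p(x) log q(x)

Alternatively: H(P,Q) = H(P) + D_KL(P||Q)
H(P) = 0.2923 dits
D_KL(P||Q) = 0.0087 dits

H(P,Q) = 0.2923 + 0.0087 = 0.3010 dits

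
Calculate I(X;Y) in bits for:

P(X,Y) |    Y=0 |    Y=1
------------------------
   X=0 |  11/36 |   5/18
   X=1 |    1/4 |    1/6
0.0041 bits

Mutual information: I(X;Y) = H(X) + H(Y) - H(X,Y)

Marginals:
P(X) = (7/12, 5/12), H(X) = 0.9799 bits
P(Y) = (5/9, 4/9), H(Y) = 0.9911 bits

Joint entropy: H(X,Y) = 1.9668 bits

I(X;Y) = 0.9799 + 0.9911 - 1.9668 = 0.0041 bits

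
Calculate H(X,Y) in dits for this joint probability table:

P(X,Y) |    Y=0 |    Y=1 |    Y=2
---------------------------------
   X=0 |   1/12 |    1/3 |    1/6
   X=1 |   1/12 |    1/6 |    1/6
0.7280 dits

Joint entropy is H(X,Y) = -Σ_{x,y} p(x,y) log p(x,y).

Summing over all non-zero entries:
H(X,Y) = -[1/12·log_10(1/12) + 1/3·log_10(1/3) + 1/6·log_10(1/6) + 1/12·log_10(1/12) + 1/6·log_10(1/6) + 1/6·log_10(1/6)]
H(X,Y) = 0.7280 dits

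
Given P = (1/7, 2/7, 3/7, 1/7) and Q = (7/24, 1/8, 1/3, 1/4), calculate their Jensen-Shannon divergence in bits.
0.0570 bits

Jensen-Shannon divergence is:
JSD(P||Q) = 0.5 × D_KL(P||M) + 0.5 × D_KL(Q||M)
where M = 0.5 × (P + Q) is the mixture distribution.

M = 0.5 × (1/7, 2/7, 3/7, 1/7) + 0.5 × (7/24, 1/8, 1/3, 1/4) = (0.217262, 0.205357, 8/21, 0.196429)

D_KL(P||M) = 0.0569 bits
D_KL(Q||M) = 0.0572 bits

JSD(P||Q) = 0.5 × 0.0569 + 0.5 × 0.0572 = 0.0570 bits

Unlike KL divergence, JSD is symmetric and bounded: 0 ≤ JSD ≤ log(2).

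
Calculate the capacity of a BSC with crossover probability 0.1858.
0.3074 bits

For a binary symmetric channel (BSC) with error probability p:
Capacity C = 1 - H(p) bits per symbol

where H(p) = -p log₂(p) - (1-p) log₂(1-p) is the binary entropy function.

H(0.1858) = 0.6926 bits
C = 1 - 0.6926 = 0.3074 bits per symbol

This means we can reliably transmit up to 0.3074 bits of information per channel use.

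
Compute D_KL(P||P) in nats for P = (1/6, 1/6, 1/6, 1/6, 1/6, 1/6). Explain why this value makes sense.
0.0000 nats

KL divergence satisfies the Gibbs inequality: D_KL(P||Q) ≥ 0 for all distributions P, Q.

D_KL(P||Q) = Σ p(x) log(p(x)/q(x))
Each term is p(x) × log_e(p(x)/p(x)) = p(x) × log_e(1) = 0, so the sum is 0.
D_KL(P||Q) = 0.0000 nats

When P = Q, the KL divergence is exactly 0, as there is no 'divergence' between identical distributions.

This non-negativity is a fundamental property: relative entropy cannot be negative because it measures how different Q is from P.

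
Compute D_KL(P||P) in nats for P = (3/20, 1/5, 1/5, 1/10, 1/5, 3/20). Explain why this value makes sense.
0.0000 nats

KL divergence satisfies the Gibbs inequality: D_KL(P||Q) ≥ 0 for all distributions P, Q.

D_KL(P||Q) = Σ p(x) log(p(x)/q(x))
Each term is p(x) × log_e(p(x)/p(x)) = p(x) × log_e(1) = 0, so the sum is 0.
D_KL(P||Q) = 0.0000 nats

When P = Q, the KL divergence is exactly 0, as there is no 'divergence' between identical distributions.

This non-negativity is a fundamental property: relative entropy cannot be negative because it measures how different Q is from P.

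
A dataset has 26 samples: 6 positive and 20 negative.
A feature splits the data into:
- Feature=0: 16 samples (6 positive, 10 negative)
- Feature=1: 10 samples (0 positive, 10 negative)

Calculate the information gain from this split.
0.1920 bits

Information Gain = H(Y) - H(Y|Feature)

Before split:
P(positive) = 6/26 = 0.2308
H(Y) = 0.7793 bits

After split:
Feature=0: H = 0.9544 bits (weight = 16/26)
Feature=1: H = 0.0000 bits (weight = 10/26)
H(Y|Feature) = (16/26)×0.9544 + (10/26)×0.0000 = 0.5873 bits

Information Gain = 0.7793 - 0.5873 = 0.1920 bits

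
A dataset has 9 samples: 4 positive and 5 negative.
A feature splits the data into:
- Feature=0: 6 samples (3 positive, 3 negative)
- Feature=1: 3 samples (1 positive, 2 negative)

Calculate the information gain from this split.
0.0183 bits

Information Gain = H(Y) - H(Y|Feature)

Before split:
P(positive) = 4/9 = 0.4444
H(Y) = 0.9911 bits

After split:
Feature=0: H = 1.0000 bits (weight = 6/9)
Feature=1: H = 0.9183 bits (weight = 3/9)
H(Y|Feature) = (6/9)×1.0000 + (3/9)×0.9183 = 0.9728 bits

Information Gain = 0.9911 - 0.9728 = 0.0183 bits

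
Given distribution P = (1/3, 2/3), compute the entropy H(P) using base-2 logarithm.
0.9183 bits

Shannon entropy is H(X) = -Σ p(x) log p(x).

For P = (1/3, 2/3):
H = -1/3 × log_2(1/3) -2/3 × log_2(2/3)
H = 0.9183 bits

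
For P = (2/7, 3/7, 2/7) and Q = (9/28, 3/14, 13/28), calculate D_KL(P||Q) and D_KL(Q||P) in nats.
D_KL(P||Q) = 0.1247, D_KL(Q||P) = 0.1147

KL divergence is not symmetric: D_KL(P||Q) ≠ D_KL(Q||P) in general.

D_KL(P||Q) = 0.1247 nats
D_KL(Q||P) = 0.1147 nats

No, they are not equal!

This asymmetry is why KL divergence is not a true distance metric.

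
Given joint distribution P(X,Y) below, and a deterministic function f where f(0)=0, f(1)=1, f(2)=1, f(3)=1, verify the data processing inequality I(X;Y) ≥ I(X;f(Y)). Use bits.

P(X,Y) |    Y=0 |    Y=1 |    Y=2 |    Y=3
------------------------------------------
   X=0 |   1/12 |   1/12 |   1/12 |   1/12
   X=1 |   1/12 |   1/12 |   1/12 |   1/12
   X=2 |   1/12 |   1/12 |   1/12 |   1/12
I(X;Y) = 0.0000, I(X;f(Y)) = 0.0000, inequality holds: 0.0000 ≥ 0.0000

Data Processing Inequality: For any Markov chain X → Y → Z, we have I(X;Y) ≥ I(X;Z).

Here Z = f(Y) is a deterministic function of Y, forming X → Y → Z.

Original I(X;Y) = 0.0000 bits

After applying f:
P(X,Z) where Z=f(Y):
- P(X,Z=0) = P(X,Y=0)
- P(X,Z=1) = P(X,Y=1) + P(X,Y=2) + P(X,Y=3)

I(X;Z) = I(X;f(Y)) = 0.0000 bits

Verification: 0.0000 ≥ 0.0000 ✓

Information cannot be created by processing; the function f can only lose information about X.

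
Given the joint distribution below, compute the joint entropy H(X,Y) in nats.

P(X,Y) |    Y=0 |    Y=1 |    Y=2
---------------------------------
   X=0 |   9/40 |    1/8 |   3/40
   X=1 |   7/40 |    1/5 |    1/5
1.7386 nats

Joint entropy is H(X,Y) = -Σ_{x,y} p(x,y) log p(x,y).

Summing over all non-zero entries:
H(X,Y) = -[9/40·log_e(9/40) + 1/8·log_e(1/8) + 3/40·log_e(3/40) + 7/40·log_e(7/40) + 1/5·log_e(1/5) + 1/5·log_e(1/5)]
H(X,Y) = 1.7386 nats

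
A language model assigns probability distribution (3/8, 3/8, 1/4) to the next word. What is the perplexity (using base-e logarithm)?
2.9512

Perplexity is e^H (or exp(H) for natural log).

First, H = -Σ p log p = 1.0822 nats
Perplexity = e^1.0822 = 2.9512

Interpretation: The model's uncertainty is equivalent to choosing uniformly among 3.0 options.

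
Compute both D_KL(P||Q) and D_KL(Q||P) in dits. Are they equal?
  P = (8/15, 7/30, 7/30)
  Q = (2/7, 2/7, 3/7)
D_KL(P||Q) = 0.0624, D_KL(Q||P) = 0.0608

KL divergence is not symmetric: D_KL(P||Q) ≠ D_KL(Q||P) in general.

D_KL(P||Q) = 0.0624 dits
D_KL(Q||P) = 0.0608 dits

No, they are not equal!

This asymmetry is why KL divergence is not a true distance metric.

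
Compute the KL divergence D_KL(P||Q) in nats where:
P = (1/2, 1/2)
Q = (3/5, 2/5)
0.0204 nats

KL divergence: D_KL(P||Q) = Σ p(x) log(p(x)/q(x))

Computing term by term:
  x=0: 1/2 × log_e[(1/2)/(3/5)] = 1/2 × -0.1823 = -0.0912
  x=1: 1/2 × log_e[(1/2)/(2/5)] = 1/2 × 0.2231 = 0.1116

D_KL(P||Q) = 0.0204 nats

Note: KL divergence is always non-negative and equals 0 iff P = Q.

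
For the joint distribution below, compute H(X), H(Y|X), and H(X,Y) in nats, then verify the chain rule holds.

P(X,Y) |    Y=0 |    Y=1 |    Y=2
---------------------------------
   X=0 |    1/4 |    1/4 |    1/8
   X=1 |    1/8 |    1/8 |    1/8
H(X,Y) = 1.7329, H(X) = 0.6616, H(Y|X) = 1.0713 (all in nats)

Chain rule: H(X,Y) = H(X) + H(Y|X)

Left side — joint entropy directly:
H(X,Y) = -Σ p(x,y) log p(x,y) = 1.7329 nats

Right side — compute H(Y|X) from the conditional distributions:
P(X) = (5/8, 3/8), so H(X) = 0.6616 nats
H(Y|X) = Σ_x P(X=x) · H(Y|X=x):
  P(Y|X=0) = (2/5, 2/5, 1/5), H(Y|X=0) = 1.0549, weight P(X=0) = 5/8
  P(Y|X=1) = (1/3, 1/3, 1/3), H(Y|X=1) = 1.0986, weight P(X=1) = 3/8
H(Y|X) = 1.0713 nats

H(X) + H(Y|X) = 0.6616 + 1.0713 = 1.7329 nats

Both sides equal 1.7329 nats. ✓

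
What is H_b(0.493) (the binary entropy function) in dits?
0.3010 dits

The binary entropy function is:
H(p) = -p log(p) - (1-p) log(1-p)

H(0.493) = -0.493 × log_10(0.493) - 0.507 × log_10(0.507)
H(0.493) = 0.3010 dits

Note: Binary entropy is maximized at p=0.5 (H=1 bit) and minimized at p=0 or p=1 (H=0).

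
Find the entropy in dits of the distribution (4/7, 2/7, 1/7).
0.4151 dits

Shannon entropy is H(X) = -Σ p(x) log p(x).

For P = (4/7, 2/7, 1/7):
H = -4/7 × log_10(4/7) -2/7 × log_10(2/7) -1/7 × log_10(1/7)
H = 0.4151 dits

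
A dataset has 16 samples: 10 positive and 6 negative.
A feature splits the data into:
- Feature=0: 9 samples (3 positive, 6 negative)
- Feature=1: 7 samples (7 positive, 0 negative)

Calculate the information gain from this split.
0.4379 bits

Information Gain = H(Y) - H(Y|Feature)

Before split:
P(positive) = 10/16 = 0.6250
H(Y) = 0.9544 bits

After split:
Feature=0: H = 0.9183 bits (weight = 9/16)
Feature=1: H = 0.0000 bits (weight = 7/16)
H(Y|Feature) = (9/16)×0.9183 + (7/16)×0.0000 = 0.5165 bits

Information Gain = 0.9544 - 0.5165 = 0.4379 bits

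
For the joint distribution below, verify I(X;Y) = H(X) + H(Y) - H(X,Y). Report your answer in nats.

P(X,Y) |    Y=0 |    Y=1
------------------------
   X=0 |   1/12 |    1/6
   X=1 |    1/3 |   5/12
I(X;Y) = 0.0048 nats

Mutual information has multiple equivalent forms:
- I(X;Y) = H(X) - H(X|Y)
- I(X;Y) = H(Y) - H(Y|X)
- I(X;Y) = H(X) + H(Y) - H(X,Y)

Computing all quantities:
H(X) = 0.5623, H(Y) = 0.6792, H(X,Y) = 1.2367
H(X|Y) = 0.5575, H(Y|X) = 0.6743

Verification:
H(X) - H(X|Y) = 0.5623 - 0.5575 = 0.0048
H(Y) - H(Y|X) = 0.6792 - 0.6743 = 0.0048
H(X) + H(Y) - H(X,Y) = 0.5623 + 0.6792 - 1.2367 = 0.0048

All forms give I(X;Y) = 0.0048 nats. ✓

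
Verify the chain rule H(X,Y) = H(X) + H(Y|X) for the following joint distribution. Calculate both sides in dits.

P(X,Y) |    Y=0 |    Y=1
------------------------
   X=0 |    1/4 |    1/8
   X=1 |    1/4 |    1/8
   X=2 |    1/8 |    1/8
H(X,Y) = 0.7526, H(X) = 0.4700, H(Y|X) = 0.2826 (all in dits)

Chain rule: H(X,Y) = H(X) + H(Y|X)

Left side — joint entropy directly:
H(X,Y) = -Σ p(x,y) log p(x,y) = 0.7526 dits

Right side — compute H(Y|X) from the conditional distributions:
P(X) = (3/8, 3/8, 1/4), so H(X) = 0.4700 dits
H(Y|X) = Σ_x P(X=x) · H(Y|X=x):
  P(Y|X=0) = (2/3, 1/3), H(Y|X=0) = 0.2764, weight P(X=0) = 3/8
  P(Y|X=1) = (2/3, 1/3), H(Y|X=1) = 0.2764, weight P(X=1) = 3/8
  P(Y|X=2) = (1/2, 1/2), H(Y|X=2) = 0.3010, weight P(X=2) = 1/4
H(Y|X) = 0.2826 dits

H(X) + H(Y|X) = 0.4700 + 0.2826 = 0.7526 dits

Both sides equal 0.7526 dits. ✓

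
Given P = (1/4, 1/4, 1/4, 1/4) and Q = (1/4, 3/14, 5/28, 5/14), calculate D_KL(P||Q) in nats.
0.0335 nats

KL divergence: D_KL(P||Q) = Σ p(x) log(p(x)/q(x))

Computing term by term:
  x=0: 1/4 × log_e[(1/4)/(1/4)] = 1/4 × 0.0000 = 0.0000
  x=1: 1/4 × log_e[(1/4)/(3/14)] = 1/4 × 0.1542 = 0.0385
  x=2: 1/4 × log_e[(1/4)/(5/28)] = 1/4 × 0.3365 = 0.0841
  x=3: 1/4 × log_e[(1/4)/(5/14)] = 1/4 × -0.3567 = -0.0892

D_KL(P||Q) = 0.0335 nats

Note: KL divergence is always non-negative and equals 0 iff P = Q.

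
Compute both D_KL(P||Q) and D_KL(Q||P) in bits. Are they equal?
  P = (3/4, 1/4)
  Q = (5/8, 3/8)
D_KL(P||Q) = 0.0510, D_KL(Q||P) = 0.0550

KL divergence is not symmetric: D_KL(P||Q) ≠ D_KL(Q||P) in general.

D_KL(P||Q) = 0.0510 bits
D_KL(Q||P) = 0.0550 bits

No, they are not equal!

This asymmetry is why KL divergence is not a true distance metric.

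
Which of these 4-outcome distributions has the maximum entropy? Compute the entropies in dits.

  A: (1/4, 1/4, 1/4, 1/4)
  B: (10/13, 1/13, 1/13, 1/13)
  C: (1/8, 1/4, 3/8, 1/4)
A

For a discrete distribution over n outcomes, entropy is maximized by the uniform distribution.

Computing entropies:
H(A) = 0.6021 dits
H(B) = 0.3447 dits
H(C) = 0.5737 dits

The uniform distribution (where all probabilities equal 1/4) achieves the maximum entropy of log_10(4) = 0.6021 dits.

Distribution A has the highest entropy.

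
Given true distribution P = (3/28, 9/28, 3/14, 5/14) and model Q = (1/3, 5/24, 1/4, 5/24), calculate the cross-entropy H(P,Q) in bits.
2.1340 bits

Cross-entropy: H(P,Q) = -Σ p(x) log q(x)

Alternatively: H(P,Q) = H(P) + D_KL(P||Q)
H(P) = 1.8783 bits
D_KL(P||Q) = 0.2557 bits

H(P,Q) = 1.8783 + 0.2557 = 2.1340 bits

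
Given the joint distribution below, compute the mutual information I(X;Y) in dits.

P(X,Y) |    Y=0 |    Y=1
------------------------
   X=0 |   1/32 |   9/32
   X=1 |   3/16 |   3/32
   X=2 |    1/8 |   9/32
0.0487 dits

Mutual information: I(X;Y) = H(X) + H(Y) - H(X,Y)

Marginals:
P(X) = (5/16, 9/32, 13/32), H(X) = 0.4717 dits
P(Y) = (11/32, 21/32), H(Y) = 0.2795 dits

Joint entropy: H(X,Y) = 0.7025 dits

I(X;Y) = 0.4717 + 0.2795 - 0.7025 = 0.0487 dits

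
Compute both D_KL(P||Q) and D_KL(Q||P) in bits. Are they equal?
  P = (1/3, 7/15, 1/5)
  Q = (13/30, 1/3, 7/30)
D_KL(P||Q) = 0.0559, D_KL(Q||P) = 0.0541

KL divergence is not symmetric: D_KL(P||Q) ≠ D_KL(Q||P) in general.

D_KL(P||Q) = 0.0559 bits
D_KL(Q||P) = 0.0541 bits

No, they are not equal!

This asymmetry is why KL divergence is not a true distance metric.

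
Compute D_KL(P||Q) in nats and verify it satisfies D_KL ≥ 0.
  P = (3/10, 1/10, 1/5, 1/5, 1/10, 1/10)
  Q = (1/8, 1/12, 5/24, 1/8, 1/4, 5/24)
0.2017 nats

KL divergence satisfies the Gibbs inequality: D_KL(P||Q) ≥ 0 for all distributions P, Q.

D_KL(P||Q) = Σ p(x) log(p(x)/q(x))
Term by term:
  x=0: 3/10 × log_e[(3/10)/(1/8)] = 0.2626
  x=1: 1/10 × log_e[(1/10)/(1/12)] = 0.0182
  x=2: 1/5 × log_e[(1/5)/(5/24)] = -0.0082
  x=3: 1/5 × log_e[(1/5)/(1/8)] = 0.0940
  x=4: 1/10 × log_e[(1/10)/(1/4)] = -0.0916
  x=5: 1/10 × log_e[(1/10)/(5/24)] = -0.0734
D_KL(P||Q) = 0.2017 nats

D_KL(P||Q) = 0.2017 ≥ 0 ✓

This non-negativity is a fundamental property: relative entropy cannot be negative because it measures how different Q is from P.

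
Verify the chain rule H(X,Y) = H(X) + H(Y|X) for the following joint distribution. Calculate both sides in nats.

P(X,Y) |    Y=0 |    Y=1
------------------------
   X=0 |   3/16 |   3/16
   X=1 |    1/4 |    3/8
H(X,Y) = 1.3421, H(X) = 0.6616, H(Y|X) = 0.6806 (all in nats)

Chain rule: H(X,Y) = H(X) + H(Y|X)

Left side — joint entropy directly:
H(X,Y) = -Σ p(x,y) log p(x,y) = 1.3421 nats

Right side — compute H(Y|X) from the conditional distributions:
P(X) = (3/8, 5/8), so H(X) = 0.6616 nats
H(Y|X) = Σ_x P(X=x) · H(Y|X=x):
  P(Y|X=0) = (1/2, 1/2), H(Y|X=0) = 0.6931, weight P(X=0) = 3/8
  P(Y|X=1) = (2/5, 3/5), H(Y|X=1) = 0.6730, weight P(X=1) = 5/8
H(Y|X) = 0.6806 nats

H(X) + H(Y|X) = 0.6616 + 0.6806 = 1.3421 nats

Both sides equal 1.3421 nats. ✓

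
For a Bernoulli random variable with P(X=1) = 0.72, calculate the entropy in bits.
0.8555 bits

The binary entropy function is:
H(p) = -p log(p) - (1-p) log(1-p)

H(0.72) = -0.72 × log_2(0.72) - 0.28 × log_2(0.28)
H(0.72) = 0.8555 bits

Note: Binary entropy is maximized at p=0.5 (H=1 bit) and minimized at p=0 or p=1 (H=0).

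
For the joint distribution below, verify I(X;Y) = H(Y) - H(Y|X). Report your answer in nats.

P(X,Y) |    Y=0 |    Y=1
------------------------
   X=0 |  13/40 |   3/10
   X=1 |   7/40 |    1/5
I(X;Y) = 0.0013 nats

Mutual information has multiple equivalent forms:
- I(X;Y) = H(X) - H(X|Y)
- I(X;Y) = H(Y) - H(Y|X)
- I(X;Y) = H(X) + H(Y) - H(X,Y)

Computing all quantities:
H(X) = 0.6616, H(Y) = 0.6931, H(X,Y) = 1.3534
H(X|Y) = 0.6602, H(Y|X) = 0.6918

Verification:
H(X) - H(X|Y) = 0.6616 - 0.6602 = 0.0013
H(Y) - H(Y|X) = 0.6931 - 0.6918 = 0.0013
H(X) + H(Y) - H(X,Y) = 0.6616 + 0.6931 - 1.3534 = 0.0013

All forms give I(X;Y) = 0.0013 nats. ✓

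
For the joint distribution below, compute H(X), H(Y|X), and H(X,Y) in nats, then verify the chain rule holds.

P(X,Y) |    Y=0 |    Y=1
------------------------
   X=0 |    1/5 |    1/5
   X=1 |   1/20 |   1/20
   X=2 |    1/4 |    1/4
H(X,Y) = 1.6365, H(X) = 0.9433, H(Y|X) = 0.6931 (all in nats)

Chain rule: H(X,Y) = H(X) + H(Y|X)

Left side — joint entropy directly:
H(X,Y) = -Σ p(x,y) log p(x,y) = 1.6365 nats

Right side — compute H(Y|X) from the conditional distributions:
P(X) = (2/5, 1/10, 1/2), so H(X) = 0.9433 nats
H(Y|X) = Σ_x P(X=x) · H(Y|X=x):
  P(Y|X=0) = (1/2, 1/2), H(Y|X=0) = 0.6931, weight P(X=0) = 2/5
  P(Y|X=1) = (1/2, 1/2), H(Y|X=1) = 0.6931, weight P(X=1) = 1/10
  P(Y|X=2) = (1/2, 1/2), H(Y|X=2) = 0.6931, weight P(X=2) = 1/2
H(Y|X) = 0.6931 nats

H(X) + H(Y|X) = 0.9433 + 0.6931 = 1.6365 nats

Both sides equal 1.6365 nats. ✓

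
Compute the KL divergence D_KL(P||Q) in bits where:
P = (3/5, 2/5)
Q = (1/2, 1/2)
0.0290 bits

KL divergence: D_KL(P||Q) = Σ p(x) log(p(x)/q(x))

Computing term by term:
  x=0: 3/5 × log_2[(3/5)/(1/2)] = 3/5 × 0.2630 = 0.1578
  x=1: 2/5 × log_2[(2/5)/(1/2)] = 2/5 × -0.3219 = -0.1288

D_KL(P||Q) = 0.0290 bits

Note: KL divergence is always non-negative and equals 0 iff P = Q.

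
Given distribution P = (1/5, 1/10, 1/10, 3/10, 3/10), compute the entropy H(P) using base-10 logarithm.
0.6535 dits

Shannon entropy is H(X) = -Σ p(x) log p(x).

For P = (1/5, 1/10, 1/10, 3/10, 3/10):
H = -1/5 × log_10(1/5) -1/10 × log_10(1/10) -1/10 × log_10(1/10) -3/10 × log_10(3/10) -3/10 × log_10(3/10)
H = 0.6535 dits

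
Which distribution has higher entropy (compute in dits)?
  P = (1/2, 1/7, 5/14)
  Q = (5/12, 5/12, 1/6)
Q

Computing entropies in dits:
H(P) = 0.4309
H(Q) = 0.4465

Distribution Q has higher entropy.

Intuition: The distribution closer to uniform (more spread out) has higher entropy.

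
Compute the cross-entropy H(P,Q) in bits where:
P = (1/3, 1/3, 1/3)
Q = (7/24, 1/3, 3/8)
1.5925 bits

Cross-entropy: H(P,Q) = -Σ p(x) log q(x)

Alternatively: H(P,Q) = H(P) + D_KL(P||Q)
H(P) = 1.5850 bits
D_KL(P||Q) = 0.0076 bits

H(P,Q) = 1.5850 + 0.0076 = 1.5925 bits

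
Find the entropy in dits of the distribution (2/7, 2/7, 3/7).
0.4686 dits

Shannon entropy is H(X) = -Σ p(x) log p(x).

For P = (2/7, 2/7, 3/7):
H = -2/7 × log_10(2/7) -2/7 × log_10(2/7) -3/7 × log_10(3/7)
H = 0.4686 dits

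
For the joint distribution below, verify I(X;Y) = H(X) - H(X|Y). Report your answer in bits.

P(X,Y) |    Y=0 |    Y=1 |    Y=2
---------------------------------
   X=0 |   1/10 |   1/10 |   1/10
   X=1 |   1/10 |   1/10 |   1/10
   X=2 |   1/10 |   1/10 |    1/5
I(X;Y) = 0.0200 bits

Mutual information has multiple equivalent forms:
- I(X;Y) = H(X) - H(X|Y)
- I(X;Y) = H(Y) - H(Y|X)
- I(X;Y) = H(X) + H(Y) - H(X,Y)

Computing all quantities:
H(X) = 1.5710, H(Y) = 1.5710, H(X,Y) = 3.1219
H(X|Y) = 1.5510, H(Y|X) = 1.5510

Verification:
H(X) - H(X|Y) = 1.5710 - 1.5510 = 0.0200
H(Y) - H(Y|X) = 1.5710 - 1.5510 = 0.0200
H(X) + H(Y) - H(X,Y) = 1.5710 + 1.5710 - 3.1219 = 0.0200

All forms give I(X;Y) = 0.0200 bits. ✓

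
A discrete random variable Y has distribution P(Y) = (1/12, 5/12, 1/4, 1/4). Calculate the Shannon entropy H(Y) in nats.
1.2650 nats

Shannon entropy is H(X) = -Σ p(x) log p(x).

For P = (1/12, 5/12, 1/4, 1/4):
H = -1/12 × log_e(1/12) -5/12 × log_e(5/12) -1/4 × log_e(1/4) -1/4 × log_e(1/4)
H = 1.2650 nats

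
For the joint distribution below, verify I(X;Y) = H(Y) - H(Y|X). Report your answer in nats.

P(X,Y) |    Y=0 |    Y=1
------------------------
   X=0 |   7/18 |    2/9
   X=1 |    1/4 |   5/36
I(X;Y) = 0.0000 nats

Mutual information has multiple equivalent forms:
- I(X;Y) = H(X) - H(X|Y)
- I(X;Y) = H(Y) - H(Y|X)
- I(X;Y) = H(X) + H(Y) - H(X,Y)

Computing all quantities:
H(X) = 0.6682, H(Y) = 0.6541, H(X,Y) = 1.3223
H(X|Y) = 0.6682, H(Y|X) = 0.6540

Verification:
H(X) - H(X|Y) = 0.6682 - 0.6682 = 0.0000
H(Y) - H(Y|X) = 0.6541 - 0.6540 = 0.0000
H(X) + H(Y) - H(X,Y) = 0.6682 + 0.6541 - 1.3223 = 0.0000

All forms give I(X;Y) = 0.0000 nats. ✓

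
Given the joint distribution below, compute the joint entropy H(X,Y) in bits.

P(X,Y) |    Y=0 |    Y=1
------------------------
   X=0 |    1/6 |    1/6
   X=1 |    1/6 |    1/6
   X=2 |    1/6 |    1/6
2.5850 bits

Joint entropy is H(X,Y) = -Σ_{x,y} p(x,y) log p(x,y).

Summing over all non-zero entries:
H(X,Y) = -[1/6·log_2(1/6) + 1/6·log_2(1/6) + 1/6·log_2(1/6) + 1/6·log_2(1/6) + 1/6·log_2(1/6) + 1/6·log_2(1/6)]
H(X,Y) = 2.5850 bits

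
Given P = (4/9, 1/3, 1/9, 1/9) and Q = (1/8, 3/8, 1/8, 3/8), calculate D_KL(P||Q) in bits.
0.5429 bits

KL divergence: D_KL(P||Q) = Σ p(x) log(p(x)/q(x))

Computing term by term:
  x=0: 4/9 × log_2[(4/9)/(1/8)] = 4/9 × 1.8301 = 0.8134
  x=1: 1/3 × log_2[(1/3)/(3/8)] = 1/3 × -0.1699 = -0.0566
  x=2: 1/9 × log_2[(1/9)/(1/8)] = 1/9 × -0.1699 = -0.0189
  x=3: 1/9 × log_2[(1/9)/(3/8)] = 1/9 × -1.7549 = -0.1950

D_KL(P||Q) = 0.5429 bits

Note: KL divergence is always non-negative and equals 0 iff P = Q.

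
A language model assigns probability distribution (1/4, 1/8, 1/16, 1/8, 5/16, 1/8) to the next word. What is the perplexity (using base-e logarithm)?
5.2758

Perplexity is e^H (or exp(H) for natural log).

First, H = -Σ p log p = 1.6631 nats
Perplexity = e^1.6631 = 5.2758

Interpretation: The model's uncertainty is equivalent to choosing uniformly among 5.3 options.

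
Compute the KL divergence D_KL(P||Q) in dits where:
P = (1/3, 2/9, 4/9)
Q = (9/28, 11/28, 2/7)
0.0356 dits

KL divergence: D_KL(P||Q) = Σ p(x) log(p(x)/q(x))

Computing term by term:
  x=0: 1/3 × log_10[(1/3)/(9/28)] = 1/3 × 0.0158 = 0.0053
  x=1: 2/9 × log_10[(2/9)/(11/28)] = 2/9 × -0.2474 = -0.0550
  x=2: 4/9 × log_10[(4/9)/(2/7)] = 4/9 × 0.1919 = 0.0853

D_KL(P||Q) = 0.0356 dits

Note: KL divergence is always non-negative and equals 0 iff P = Q.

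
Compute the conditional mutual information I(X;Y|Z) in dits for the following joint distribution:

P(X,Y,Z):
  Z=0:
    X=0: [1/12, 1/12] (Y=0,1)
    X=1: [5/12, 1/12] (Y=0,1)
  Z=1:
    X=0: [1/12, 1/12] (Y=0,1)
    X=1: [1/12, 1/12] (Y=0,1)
0.0148 dits

Conditional mutual information: I(X;Y|Z) = H(X|Z) + H(Y|Z) - H(X,Y|Z)

H(Z) = 0.2764
H(X,Z) = 0.5396 → H(X|Z) = 0.2632
H(Y,Z) = 0.5396 → H(Y|Z) = 0.2632
H(X,Y,Z) = 0.7879 → H(X,Y|Z) = 0.5115

I(X;Y|Z) = 0.2632 + 0.2632 - 0.5115 = 0.0148 dits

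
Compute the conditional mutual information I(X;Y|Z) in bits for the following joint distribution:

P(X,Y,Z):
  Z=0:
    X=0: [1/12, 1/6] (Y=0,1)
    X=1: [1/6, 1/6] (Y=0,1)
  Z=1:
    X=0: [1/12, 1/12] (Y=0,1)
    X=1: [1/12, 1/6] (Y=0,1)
0.0201 bits

Conditional mutual information: I(X;Y|Z) = H(X|Z) + H(Y|Z) - H(X,Y|Z)

H(Z) = 0.9799
H(X,Z) = 1.9591 → H(X|Z) = 0.9793
H(Y,Z) = 1.9591 → H(Y|Z) = 0.9793
H(X,Y,Z) = 2.9183 → H(X,Y|Z) = 1.9384

I(X;Y|Z) = 0.9793 + 0.9793 - 1.9384 = 0.0201 bits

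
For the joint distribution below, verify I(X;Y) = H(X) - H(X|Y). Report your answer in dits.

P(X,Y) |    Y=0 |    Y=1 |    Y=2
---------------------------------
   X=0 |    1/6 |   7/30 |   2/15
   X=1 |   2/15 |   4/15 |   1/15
I(X;Y) = 0.0052 dits

Mutual information has multiple equivalent forms:
- I(X;Y) = H(X) - H(X|Y)
- I(X;Y) = H(Y) - H(Y|X)
- I(X;Y) = H(X) + H(Y) - H(X,Y)

Computing all quantities:
H(X) = 0.3001, H(Y) = 0.4472, H(X,Y) = 0.7420
H(X|Y) = 0.2948, H(Y|X) = 0.4419

Verification:
H(X) - H(X|Y) = 0.3001 - 0.2948 = 0.0052
H(Y) - H(Y|X) = 0.4472 - 0.4419 = 0.0052
H(X) + H(Y) - H(X,Y) = 0.3001 + 0.4472 - 0.7420 = 0.0052

All forms give I(X;Y) = 0.0052 dits. ✓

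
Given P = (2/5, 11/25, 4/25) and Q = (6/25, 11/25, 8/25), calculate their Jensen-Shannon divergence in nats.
0.0237 nats

Jensen-Shannon divergence is:
JSD(P||Q) = 0.5 × D_KL(P||M) + 0.5 × D_KL(Q||M)
where M = 0.5 × (P + Q) is the mixture distribution.

M = 0.5 × (2/5, 11/25, 4/25) + 0.5 × (6/25, 11/25, 8/25) = (8/25, 11/25, 6/25)

D_KL(P||M) = 0.0244 nats
D_KL(Q||M) = 0.0230 nats

JSD(P||Q) = 0.5 × 0.0244 + 0.5 × 0.0230 = 0.0237 nats

Unlike KL divergence, JSD is symmetric and bounded: 0 ≤ JSD ≤ log(2).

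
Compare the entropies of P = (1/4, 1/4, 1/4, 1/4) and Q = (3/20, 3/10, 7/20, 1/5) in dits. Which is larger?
P

Computing entropies in dits:
H(P) = 0.6021
H(Q) = 0.5798

Distribution P has higher entropy.

Intuition: The distribution closer to uniform (more spread out) has higher entropy.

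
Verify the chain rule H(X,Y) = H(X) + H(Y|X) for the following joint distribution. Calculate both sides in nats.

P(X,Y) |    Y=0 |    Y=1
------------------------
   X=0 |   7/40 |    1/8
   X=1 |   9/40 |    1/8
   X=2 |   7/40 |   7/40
H(X,Y) = 1.7705, H(X) = 1.0961, H(Y|X) = 0.6745 (all in nats)

Chain rule: H(X,Y) = H(X) + H(Y|X)

Left side — joint entropy directly:
H(X,Y) = -Σ p(x,y) log p(x,y) = 1.7705 nats

Right side — compute H(Y|X) from the conditional distributions:
P(X) = (3/10, 7/20, 7/20), so H(X) = 1.0961 nats
H(Y|X) = Σ_x P(X=x) · H(Y|X=x):
  P(Y|X=0) = (7/12, 5/12), H(Y|X=0) = 0.6792, weight P(X=0) = 3/10
  P(Y|X=1) = (9/14, 5/14), H(Y|X=1) = 0.6518, weight P(X=1) = 7/20
  P(Y|X=2) = (1/2, 1/2), H(Y|X=2) = 0.6931, weight P(X=2) = 7/20
H(Y|X) = 0.6745 nats

H(X) + H(Y|X) = 1.0961 + 0.6745 = 1.7705 nats

Both sides equal 1.7705 nats. ✓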